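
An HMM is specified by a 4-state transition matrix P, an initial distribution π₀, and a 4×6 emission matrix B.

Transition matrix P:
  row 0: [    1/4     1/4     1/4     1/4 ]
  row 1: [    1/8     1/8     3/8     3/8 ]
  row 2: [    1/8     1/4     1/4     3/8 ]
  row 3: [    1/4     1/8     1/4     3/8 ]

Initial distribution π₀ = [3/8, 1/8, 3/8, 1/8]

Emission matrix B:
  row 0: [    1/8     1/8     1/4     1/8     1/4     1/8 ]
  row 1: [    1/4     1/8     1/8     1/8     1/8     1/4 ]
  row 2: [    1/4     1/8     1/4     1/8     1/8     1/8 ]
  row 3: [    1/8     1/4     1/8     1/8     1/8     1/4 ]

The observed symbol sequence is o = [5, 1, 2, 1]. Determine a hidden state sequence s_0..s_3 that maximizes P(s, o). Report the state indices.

path = [2, 3, 2, 3]

t=0: δ = [4.688e-02, 3.125e-02, 4.688e-02, 3.125e-02]  (obs o_0=5)
t=1: δ = [1.465e-03, 1.465e-03, 1.465e-03, 4.395e-03]  ψ = [0, 0, 0, 2]  (obs o_1=1)
t=2: δ = [2.747e-04, 6.866e-05, 2.747e-04, 2.060e-04]  ψ = [3, 3, 3, 3]  (obs o_2=2)
t=3: δ = [8.583e-06, 8.583e-06, 8.583e-06, 2.575e-05]  ψ = [0, 0, 0, 2]  (obs o_3=1)
backtrack: best end state = 3; path = [2, 3, 2, 3]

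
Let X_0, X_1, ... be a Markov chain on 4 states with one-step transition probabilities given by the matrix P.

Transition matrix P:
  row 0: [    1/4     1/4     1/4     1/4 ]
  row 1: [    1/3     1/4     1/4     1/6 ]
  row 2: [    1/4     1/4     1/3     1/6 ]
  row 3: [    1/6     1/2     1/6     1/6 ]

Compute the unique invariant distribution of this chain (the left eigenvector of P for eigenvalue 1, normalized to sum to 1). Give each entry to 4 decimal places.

π = [0.2591, 0.2971, 0.2556, 0.1883]

Balance equations π_j = Σ_i π_i·P[i][j]:
  π_0 = 1/4·π_0 + 1/3·π_1 + 1/4·π_2 + 1/6·π_3
  π_1 = 1/4·π_0 + 1/4·π_1 + 1/4·π_2 + 1/2·π_3
  π_2 = 1/4·π_0 + 1/4·π_1 + 1/3·π_2 + 1/6·π_3
  normalize: π_0 + π_1 + π_2 + π_3 = 1
Solving the linear system gives exactly π = [50/193, 172/579, 148/579, 109/579].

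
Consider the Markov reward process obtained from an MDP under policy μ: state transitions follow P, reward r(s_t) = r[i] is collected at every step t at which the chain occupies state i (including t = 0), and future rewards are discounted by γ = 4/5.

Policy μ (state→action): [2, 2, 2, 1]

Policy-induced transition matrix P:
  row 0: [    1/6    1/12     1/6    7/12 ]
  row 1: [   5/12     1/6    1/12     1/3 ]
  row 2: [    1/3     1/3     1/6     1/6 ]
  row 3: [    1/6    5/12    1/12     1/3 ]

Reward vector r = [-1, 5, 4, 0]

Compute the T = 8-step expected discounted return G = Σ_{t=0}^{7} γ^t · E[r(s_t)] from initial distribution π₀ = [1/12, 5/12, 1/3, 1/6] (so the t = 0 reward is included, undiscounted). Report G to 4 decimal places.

t=0: π = [0.0833, 0.4167, 0.3333, 0.1667], E[r] = 3.3333, γ^t·E[r] = 3.333333, running G = 3.333333
t=1: π = [0.3264, 0.2569, 0.1181, 0.2986], E[r] = 1.4306, γ^t·E[r] = 1.144444, running G = 4.477778
t=2: π = [0.2506, 0.2338, 0.1204, 0.3953], E[r] = 1.3999, γ^t·E[r] = 0.895926, running G = 5.373704
t=3: π = [0.2452, 0.2647, 0.1142, 0.3759], E[r] = 1.5351, γ^t·E[r] = 0.785975, running G = 6.159679
t=4: π = [0.2519, 0.2593, 0.1133, 0.3756], E[r] = 1.4975, γ^t·E[r] = 0.613394, running G = 6.773073
t=5: π = [0.2504, 0.2585, 0.1138, 0.3774], E[r] = 1.4970, γ^t·E[r] = 0.490526, running G = 7.263599
t=6: π = [0.2502, 0.2591, 0.1137, 0.3770], E[r] = 1.5001, γ^t·E[r] = 0.393232, running G = 7.656831
t=7: π = [0.2504, 0.2590, 0.1137, 0.3769], E[r] = 1.4992, γ^t·E[r] = 0.314415, running G = 7.971246

G = 7.9712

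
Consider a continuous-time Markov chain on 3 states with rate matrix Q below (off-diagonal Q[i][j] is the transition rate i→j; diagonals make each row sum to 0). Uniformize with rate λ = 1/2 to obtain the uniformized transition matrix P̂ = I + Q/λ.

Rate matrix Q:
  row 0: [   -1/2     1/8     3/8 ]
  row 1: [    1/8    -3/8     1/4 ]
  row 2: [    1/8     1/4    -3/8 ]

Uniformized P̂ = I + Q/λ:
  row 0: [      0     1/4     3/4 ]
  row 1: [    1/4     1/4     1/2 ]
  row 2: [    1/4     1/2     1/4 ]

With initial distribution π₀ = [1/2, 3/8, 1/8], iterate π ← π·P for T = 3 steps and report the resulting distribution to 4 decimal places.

π = [0.1953, 0.3457, 0.4590]

t=0: π = [0.5000, 0.3750, 0.1250]
t=1: π = [0.1250, 0.2813, 0.5938]
t=2: π = [0.2188, 0.3984, 0.3828]
t=3: π = [0.1953, 0.3457, 0.4590]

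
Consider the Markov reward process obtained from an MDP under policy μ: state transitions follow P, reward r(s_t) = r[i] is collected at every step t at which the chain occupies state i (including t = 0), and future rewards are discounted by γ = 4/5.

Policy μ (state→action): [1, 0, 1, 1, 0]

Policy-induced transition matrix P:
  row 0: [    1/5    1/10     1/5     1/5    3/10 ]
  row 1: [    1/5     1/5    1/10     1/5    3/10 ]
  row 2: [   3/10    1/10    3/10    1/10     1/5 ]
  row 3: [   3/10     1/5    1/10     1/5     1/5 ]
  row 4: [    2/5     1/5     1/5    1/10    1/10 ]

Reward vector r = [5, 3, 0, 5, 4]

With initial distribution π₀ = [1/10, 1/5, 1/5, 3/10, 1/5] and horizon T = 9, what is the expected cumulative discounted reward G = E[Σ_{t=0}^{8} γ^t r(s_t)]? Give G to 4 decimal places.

G = 15.2284

t=0: π = [0.1000, 0.2000, 0.2000, 0.3000, 0.2000], E[r] = 3.4000, γ^t·E[r] = 3.400000, running G = 3.400000
t=1: π = [0.2900, 0.1700, 0.1700, 0.1600, 0.2100], E[r] = 3.6000, γ^t·E[r] = 2.880000, running G = 6.280000
t=2: π = [0.2750, 0.1540, 0.1840, 0.1620, 0.2250], E[r] = 3.5470, γ^t·E[r] = 2.270080, running G = 8.550080
t=3: π = [0.2796, 0.1541, 0.1868, 0.1591, 0.2204], E[r] = 3.5374, γ^t·E[r] = 1.811149, running G = 10.361229
t=4: π = [0.2787, 0.1534, 0.1874, 0.1593, 0.2213], E[r] = 3.5352, γ^t·E[r] = 1.447997, running G = 11.809226
t=5: π = [0.2789, 0.1534, 0.1875, 0.1591, 0.2211], E[r] = 3.5348, γ^t·E[r] = 1.158275, running G = 12.967502
t=6: π = [0.2789, 0.1534, 0.1875, 0.1591, 0.2211], E[r] = 3.5347, γ^t·E[r] = 0.926596, running G = 13.894098
t=7: π = [0.2789, 0.1534, 0.1875, 0.1591, 0.2211], E[r] = 3.5347, γ^t·E[r] = 0.741274, running G = 14.635371
t=8: π = [0.2789, 0.1534, 0.1875, 0.1591, 0.2211], E[r] = 3.5347, γ^t·E[r] = 0.593018, running G = 15.228390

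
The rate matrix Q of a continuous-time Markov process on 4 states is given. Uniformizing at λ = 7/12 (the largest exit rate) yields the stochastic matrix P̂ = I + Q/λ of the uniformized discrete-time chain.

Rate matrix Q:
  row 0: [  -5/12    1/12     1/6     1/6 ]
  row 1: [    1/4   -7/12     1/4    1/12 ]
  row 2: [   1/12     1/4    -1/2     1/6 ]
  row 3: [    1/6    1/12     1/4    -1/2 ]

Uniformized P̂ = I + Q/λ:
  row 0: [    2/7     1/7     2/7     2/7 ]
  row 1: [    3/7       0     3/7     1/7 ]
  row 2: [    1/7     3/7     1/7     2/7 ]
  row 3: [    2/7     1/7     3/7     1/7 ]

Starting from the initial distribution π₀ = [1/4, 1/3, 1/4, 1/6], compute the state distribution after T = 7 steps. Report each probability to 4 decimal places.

t=0: π = [0.2500, 0.3333, 0.2500, 0.1667]
t=1: π = [0.2976, 0.1667, 0.3214, 0.2143]
t=2: π = [0.2636, 0.2109, 0.2942, 0.2313]
t=3: π = [0.2738, 0.1968, 0.3069, 0.2225]
t=4: π = [0.2700, 0.2024, 0.3018, 0.2258]
t=5: π = [0.2715, 0.2002, 0.3038, 0.2245]
t=6: π = [0.2709, 0.2011, 0.3030, 0.2250]
t=7: π = [0.2712, 0.2007, 0.3033, 0.2248]

π = [0.2712, 0.2007, 0.3033, 0.2248]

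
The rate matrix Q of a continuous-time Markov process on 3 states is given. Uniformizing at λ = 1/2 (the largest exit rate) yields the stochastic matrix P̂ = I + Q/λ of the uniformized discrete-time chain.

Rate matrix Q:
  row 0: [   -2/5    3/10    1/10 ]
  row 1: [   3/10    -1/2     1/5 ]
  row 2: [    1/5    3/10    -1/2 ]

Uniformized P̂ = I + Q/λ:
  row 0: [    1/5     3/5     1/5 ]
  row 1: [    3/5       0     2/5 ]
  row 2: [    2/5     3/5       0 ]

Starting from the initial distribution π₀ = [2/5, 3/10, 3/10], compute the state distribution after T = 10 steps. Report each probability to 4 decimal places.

t=0: π = [0.4000, 0.3000, 0.3000]
t=1: π = [0.3800, 0.4200, 0.2000]
t=2: π = [0.4080, 0.3480, 0.2440]
t=3: π = [0.3880, 0.3912, 0.2208]
t=4: π = [0.4006, 0.3653, 0.2341]
t=5: π = [0.3929, 0.3808, 0.2262]
t=6: π = [0.3976, 0.3715, 0.2309]
t=7: π = [0.3948, 0.3771, 0.2281]
t=8: π = [0.3965, 0.3737, 0.2298]
t=9: π = [0.3955, 0.3758, 0.2288]
t=10: π = [0.3961, 0.3745, 0.2294]

π = [0.3961, 0.3745, 0.2294]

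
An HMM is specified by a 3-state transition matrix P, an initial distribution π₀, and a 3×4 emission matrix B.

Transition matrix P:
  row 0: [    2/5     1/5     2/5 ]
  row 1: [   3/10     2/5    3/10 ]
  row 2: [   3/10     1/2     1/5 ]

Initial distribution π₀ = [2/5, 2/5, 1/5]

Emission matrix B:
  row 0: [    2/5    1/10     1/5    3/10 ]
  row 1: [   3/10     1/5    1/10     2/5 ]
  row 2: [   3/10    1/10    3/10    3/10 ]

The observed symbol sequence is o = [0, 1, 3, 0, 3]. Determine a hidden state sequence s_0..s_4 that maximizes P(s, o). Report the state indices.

path = [1, 1, 1, 1, 1]

t=0: δ = [1.600e-01, 1.200e-01, 6.000e-02]  (obs o_0=0)
t=1: δ = [6.400e-03, 9.600e-03, 6.400e-03]  ψ = [0, 1, 0]  (obs o_1=1)
t=2: δ = [8.640e-04, 1.536e-03, 8.640e-04]  ψ = [1, 1, 1]  (obs o_2=3)
t=3: δ = [1.843e-04, 1.843e-04, 1.382e-04]  ψ = [1, 1, 1]  (obs o_3=0)
t=4: δ = [2.212e-05, 2.949e-05, 2.212e-05]  ψ = [0, 1, 0]  (obs o_4=3)
backtrack: best end state = 1; path = [1, 1, 1, 1, 1]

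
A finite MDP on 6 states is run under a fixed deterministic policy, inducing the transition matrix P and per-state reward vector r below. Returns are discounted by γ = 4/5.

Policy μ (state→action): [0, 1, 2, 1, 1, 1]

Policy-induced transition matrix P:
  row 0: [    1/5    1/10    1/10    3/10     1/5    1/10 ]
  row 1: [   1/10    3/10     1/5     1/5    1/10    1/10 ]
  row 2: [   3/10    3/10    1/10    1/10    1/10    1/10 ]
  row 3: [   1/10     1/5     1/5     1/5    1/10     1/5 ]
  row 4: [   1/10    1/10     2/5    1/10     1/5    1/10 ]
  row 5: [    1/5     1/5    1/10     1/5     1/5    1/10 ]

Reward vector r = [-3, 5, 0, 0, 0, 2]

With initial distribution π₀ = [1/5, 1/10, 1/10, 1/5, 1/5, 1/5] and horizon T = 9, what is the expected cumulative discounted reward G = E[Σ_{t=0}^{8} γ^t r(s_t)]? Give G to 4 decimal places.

t=0: π = [0.2000, 0.1000, 0.1000, 0.2000, 0.2000, 0.2000], E[r] = 0.3000, γ^t·E[r] = 0.300000, running G = 0.300000
t=1: π = [0.1600, 0.1800, 0.1900, 0.1900, 0.1600, 0.1200], E[r] = 0.6600, γ^t·E[r] = 0.528000, running G = 0.828000
t=2: π = [0.1660, 0.2050, 0.1850, 0.1810, 0.1440, 0.1190], E[r] = 0.7650, γ^t·E[r] = 0.489600, running G = 1.317600
t=3: π = [0.1655, 0.2080, 0.1818, 0.1837, 0.1429, 0.1181], E[r] = 0.7797, γ^t·E[r] = 0.399206, running G = 1.716806
t=4: π = [0.1647, 0.2081, 0.1820, 0.1841, 0.1427, 0.1184], E[r] = 0.7833, γ^t·E[r] = 0.320831, running G = 2.037638
t=5: π = [0.1647, 0.2083, 0.1820, 0.1840, 0.1426, 0.1184], E[r] = 0.7841, γ^t·E[r] = 0.256924, running G = 2.294562
t=6: π = [0.1647, 0.2083, 0.1820, 0.1840, 0.1426, 0.1184], E[r] = 0.7842, γ^t·E[r] = 0.205562, running G = 2.500124
t=7: π = [0.1647, 0.2083, 0.1820, 0.1840, 0.1426, 0.1184], E[r] = 0.7842, γ^t·E[r] = 0.164453, running G = 2.664577
t=8: π = [0.1647, 0.2083, 0.1820, 0.1840, 0.1426, 0.1184], E[r] = 0.7842, γ^t·E[r] = 0.131563, running G = 2.796141

G = 2.7961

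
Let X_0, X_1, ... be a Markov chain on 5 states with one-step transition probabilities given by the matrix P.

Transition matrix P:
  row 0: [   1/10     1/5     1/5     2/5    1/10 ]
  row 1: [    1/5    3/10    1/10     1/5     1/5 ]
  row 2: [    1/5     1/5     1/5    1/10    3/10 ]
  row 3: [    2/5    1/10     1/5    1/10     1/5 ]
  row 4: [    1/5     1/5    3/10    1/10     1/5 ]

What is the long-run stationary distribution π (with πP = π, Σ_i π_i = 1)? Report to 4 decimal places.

π = [0.2154, 0.2017, 0.1997, 0.1848, 0.1984]

Balance equations π_j = Σ_i π_i·P[i][j]:
  π_0 = 1/10·π_0 + 1/5·π_1 + 1/5·π_2 + 2/5·π_3 + 1/5·π_4
  π_1 = 1/5·π_0 + 3/10·π_1 + 1/5·π_2 + 1/10·π_3 + 1/5·π_4
  π_2 = 1/5·π_0 + 1/10·π_1 + 1/5·π_2 + 1/5·π_3 + 3/10·π_4
  π_3 = 2/5·π_0 + 1/5·π_1 + 1/10·π_2 + 1/10·π_3 + 1/10·π_4
  normalize: π_0 + π_1 + π_2 + π_3 + π_4 = 1
Solving the linear system gives exactly π = [204/947, 191/947, 2080/10417, 175/947, 2067/10417].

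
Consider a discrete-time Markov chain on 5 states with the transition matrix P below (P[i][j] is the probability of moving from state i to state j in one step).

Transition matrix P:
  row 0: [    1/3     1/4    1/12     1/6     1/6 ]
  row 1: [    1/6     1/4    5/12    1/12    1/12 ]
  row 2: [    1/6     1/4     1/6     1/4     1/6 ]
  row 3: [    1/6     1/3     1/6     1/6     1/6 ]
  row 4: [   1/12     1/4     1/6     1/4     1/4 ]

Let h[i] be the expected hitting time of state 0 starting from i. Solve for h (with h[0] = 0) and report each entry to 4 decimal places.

First-step conditioning: h[0] = 0; for i ≠ 0, h[i] = 1 + Σ_k P[i][k]·h[k].
  h[1] = 1 + 1/4·h[1] + 5/12·h[2] + 1/12·h[3] + 1/12·h[4]
  h[2] = 1 + 1/4·h[1] + 1/6·h[2] + 1/4·h[3] + 1/6·h[4]
  h[3] = 1 + 1/3·h[1] + 1/6·h[2] + 1/6·h[3] + 1/6·h[4]
  h[4] = 1 + 1/4·h[1] + 1/6·h[2] + 1/4·h[3] + 1/4·h[4]
Solving the 4×4 linear system over states ≠ 0 gives exactly h = [0, 10350/1601, 10428/1601, 10422/1601, 11376/1601] (h[0] = 0 is the target).

h = [0.0000, 6.4647, 6.5134, 6.5097, 7.1056]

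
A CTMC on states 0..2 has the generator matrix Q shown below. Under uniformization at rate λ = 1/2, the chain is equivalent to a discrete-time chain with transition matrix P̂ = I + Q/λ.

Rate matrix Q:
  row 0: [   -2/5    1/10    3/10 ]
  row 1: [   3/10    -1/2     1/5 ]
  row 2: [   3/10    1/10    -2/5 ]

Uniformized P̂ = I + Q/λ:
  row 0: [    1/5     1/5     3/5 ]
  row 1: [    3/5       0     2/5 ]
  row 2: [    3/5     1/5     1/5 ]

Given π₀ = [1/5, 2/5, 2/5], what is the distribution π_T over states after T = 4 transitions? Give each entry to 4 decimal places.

π = [0.4227, 0.1670, 0.4102]

t=0: π = [0.2000, 0.4000, 0.4000]
t=1: π = [0.5200, 0.1200, 0.3600]
t=2: π = [0.3920, 0.1760, 0.4320]
t=3: π = [0.4432, 0.1648, 0.3920]
t=4: π = [0.4227, 0.1670, 0.4102]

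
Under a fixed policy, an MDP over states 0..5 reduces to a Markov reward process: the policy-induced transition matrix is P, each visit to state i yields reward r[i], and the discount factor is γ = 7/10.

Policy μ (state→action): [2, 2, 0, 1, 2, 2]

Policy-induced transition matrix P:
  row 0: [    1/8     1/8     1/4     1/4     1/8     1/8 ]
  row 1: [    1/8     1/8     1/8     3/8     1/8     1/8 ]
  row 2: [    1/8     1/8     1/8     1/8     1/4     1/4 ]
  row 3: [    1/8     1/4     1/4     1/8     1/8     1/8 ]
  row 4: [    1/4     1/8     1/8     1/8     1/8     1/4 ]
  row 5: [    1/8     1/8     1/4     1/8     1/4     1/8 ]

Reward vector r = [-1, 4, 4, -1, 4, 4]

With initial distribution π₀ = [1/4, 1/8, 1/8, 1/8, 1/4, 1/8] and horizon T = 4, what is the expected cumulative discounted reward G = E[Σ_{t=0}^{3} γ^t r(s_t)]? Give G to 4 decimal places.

t=0: π = [0.2500, 0.1250, 0.1250, 0.1250, 0.2500, 0.1250], E[r] = 2.1250, γ^t·E[r] = 2.125000, running G = 2.125000
t=1: π = [0.1563, 0.1406, 0.1875, 0.1875, 0.1563, 0.1719], E[r] = 2.2813, γ^t·E[r] = 1.596875, running G = 3.721875
t=2: π = [0.1445, 0.1484, 0.1895, 0.1797, 0.1699, 0.1680], E[r] = 2.3789, γ^t·E[r] = 1.165664, running G = 4.887539
t=3: π = [0.1462, 0.1475, 0.1865, 0.1802, 0.1697, 0.1699], E[r] = 2.3679, γ^t·E[r] = 0.812197, running G = 5.699736

G = 5.6997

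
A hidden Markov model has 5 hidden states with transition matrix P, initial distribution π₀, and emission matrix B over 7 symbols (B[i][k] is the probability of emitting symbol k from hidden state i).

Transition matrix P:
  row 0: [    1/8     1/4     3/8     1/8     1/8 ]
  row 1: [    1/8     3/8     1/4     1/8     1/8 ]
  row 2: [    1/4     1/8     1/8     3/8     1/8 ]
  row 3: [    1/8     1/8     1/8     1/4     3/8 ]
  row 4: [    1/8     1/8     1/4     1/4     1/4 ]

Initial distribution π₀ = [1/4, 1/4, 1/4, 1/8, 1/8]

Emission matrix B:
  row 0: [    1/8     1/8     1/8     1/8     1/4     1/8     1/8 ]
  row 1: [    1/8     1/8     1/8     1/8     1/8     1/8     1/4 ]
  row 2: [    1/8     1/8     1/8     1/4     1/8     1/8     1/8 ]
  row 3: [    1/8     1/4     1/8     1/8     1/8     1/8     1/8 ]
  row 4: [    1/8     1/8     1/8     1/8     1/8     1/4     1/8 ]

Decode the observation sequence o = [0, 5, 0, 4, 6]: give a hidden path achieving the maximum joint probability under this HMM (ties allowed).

path = [1, 1, 1, 1, 1]

t=0: δ = [3.125e-02, 3.125e-02, 3.125e-02, 1.562e-02, 1.562e-02]  (obs o_0=0)
t=1: δ = [9.766e-04, 1.465e-03, 1.465e-03, 1.465e-03, 1.465e-03]  ψ = [2, 1, 0, 2, 3]  (obs o_1=5)
t=2: δ = [4.578e-05, 6.866e-05, 4.578e-05, 6.866e-05, 6.866e-05]  ψ = [2, 1, 0, 2, 3]  (obs o_2=0)
t=3: δ = [2.861e-06, 3.219e-06, 2.146e-06, 2.146e-06, 3.219e-06]  ψ = [2, 1, 0, 2, 3]  (obs o_3=4)
t=4: δ = [6.706e-08, 3.017e-07, 1.341e-07, 1.006e-07, 1.006e-07]  ψ = [2, 1, 0, 2, 3]  (obs o_4=6)
backtrack: best end state = 1; path = [1, 1, 1, 1, 1]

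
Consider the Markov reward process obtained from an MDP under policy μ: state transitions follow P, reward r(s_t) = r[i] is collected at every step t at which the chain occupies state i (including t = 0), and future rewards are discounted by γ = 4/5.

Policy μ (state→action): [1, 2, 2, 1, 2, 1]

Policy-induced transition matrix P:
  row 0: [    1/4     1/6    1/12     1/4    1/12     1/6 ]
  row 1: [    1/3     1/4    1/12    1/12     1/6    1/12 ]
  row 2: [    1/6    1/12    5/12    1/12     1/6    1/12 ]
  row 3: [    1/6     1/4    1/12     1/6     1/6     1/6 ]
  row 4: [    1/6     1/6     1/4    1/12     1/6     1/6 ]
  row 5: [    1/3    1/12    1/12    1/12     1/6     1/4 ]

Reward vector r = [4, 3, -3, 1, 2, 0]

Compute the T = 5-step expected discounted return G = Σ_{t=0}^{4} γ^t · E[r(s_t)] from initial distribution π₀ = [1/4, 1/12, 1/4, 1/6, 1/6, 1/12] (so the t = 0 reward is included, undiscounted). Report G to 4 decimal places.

t=0: π = [0.2500, 0.0833, 0.2500, 0.1667, 0.1667, 0.0833], E[r] = 1.0000, γ^t·E[r] = 1.000000, running G = 1.000000
t=1: π = [0.2153, 0.1597, 0.1944, 0.1389, 0.1458, 0.1458], E[r] = 1.1875, γ^t·E[r] = 0.950000, running G = 1.950000
t=2: π = [0.2355, 0.1632, 0.1725, 0.1308, 0.1487, 0.1493], E[r] = 1.3426, γ^t·E[r] = 0.859259, running G = 2.809259
t=3: π = [0.2384, 0.1644, 0.1656, 0.1335, 0.1470, 0.1511], E[r] = 1.3773, γ^t·E[r] = 0.705185, running G = 3.514444
t=4: π = [0.2391, 0.1651, 0.1630, 0.1342, 0.1468, 0.1518], E[r] = 1.3904, γ^t·E[r] = 0.569505, running G = 4.083949

G = 4.0839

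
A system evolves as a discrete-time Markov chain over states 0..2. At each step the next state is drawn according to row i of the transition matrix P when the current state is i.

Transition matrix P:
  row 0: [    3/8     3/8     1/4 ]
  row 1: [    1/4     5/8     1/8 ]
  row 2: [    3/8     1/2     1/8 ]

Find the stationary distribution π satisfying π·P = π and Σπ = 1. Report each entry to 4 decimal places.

Balance equations π_j = Σ_i π_i·P[i][j]:
  π_0 = 3/8·π_0 + 1/4·π_1 + 3/8·π_2
  π_1 = 3/8·π_0 + 5/8·π_1 + 1/2·π_2
  normalize: π_0 + π_1 + π_2 = 1
Solving the linear system gives exactly π = [17/55, 29/55, 9/55].

π = [0.3091, 0.5273, 0.1636]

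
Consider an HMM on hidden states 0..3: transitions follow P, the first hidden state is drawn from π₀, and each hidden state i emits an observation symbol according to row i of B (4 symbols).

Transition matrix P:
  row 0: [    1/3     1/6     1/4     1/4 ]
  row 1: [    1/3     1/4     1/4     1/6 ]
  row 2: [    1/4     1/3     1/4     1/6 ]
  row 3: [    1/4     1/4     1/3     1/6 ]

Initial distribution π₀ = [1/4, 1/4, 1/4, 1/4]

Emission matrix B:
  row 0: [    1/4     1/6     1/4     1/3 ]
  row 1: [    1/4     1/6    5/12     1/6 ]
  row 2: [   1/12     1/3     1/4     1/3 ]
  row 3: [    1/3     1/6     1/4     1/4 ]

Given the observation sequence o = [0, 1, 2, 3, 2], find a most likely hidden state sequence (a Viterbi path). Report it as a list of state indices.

t=0: δ = [6.250e-02, 6.250e-02, 2.083e-02, 8.333e-02]  (obs o_0=0)
t=1: δ = [3.472e-03, 3.472e-03, 9.259e-03, 2.604e-03]  ψ = [0, 3, 3, 0]  (obs o_1=1)
t=2: δ = [5.787e-04, 1.286e-03, 5.787e-04, 3.858e-04]  ψ = [2, 2, 2, 2]  (obs o_2=2)
t=3: δ = [1.429e-04, 5.358e-05, 1.072e-04, 5.358e-05]  ψ = [1, 1, 1, 1]  (obs o_3=3)
t=4: δ = [1.191e-05, 1.488e-05, 8.931e-06, 8.931e-06]  ψ = [0, 2, 0, 0]  (obs o_4=2)
backtrack: best end state = 1; path = [3, 2, 1, 2, 1]

path = [3, 2, 1, 2, 1]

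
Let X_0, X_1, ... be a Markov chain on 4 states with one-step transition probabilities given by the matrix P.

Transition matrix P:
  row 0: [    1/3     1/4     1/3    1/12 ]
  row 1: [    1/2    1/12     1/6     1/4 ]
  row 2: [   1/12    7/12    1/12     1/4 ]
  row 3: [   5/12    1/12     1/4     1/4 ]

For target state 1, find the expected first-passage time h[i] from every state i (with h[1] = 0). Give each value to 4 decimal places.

First-step conditioning: h[1] = 0; for i ≠ 1, h[i] = 1 + Σ_k P[i][k]·h[k].
  h[0] = 1 + 1/3·h[0] + 1/3·h[2] + 1/12·h[3]
  h[2] = 1 + 1/12·h[0] + 1/12·h[2] + 1/4·h[3]
  h[3] = 1 + 5/12·h[0] + 1/4·h[2] + 1/4·h[3]
Solving the 3×3 linear system over states ≠ 1 gives exactly h = [912/283, 0, 696/283, 1116/283] (h[1] = 0 is the target).

h = [3.2226, 0.0000, 2.4594, 3.9435]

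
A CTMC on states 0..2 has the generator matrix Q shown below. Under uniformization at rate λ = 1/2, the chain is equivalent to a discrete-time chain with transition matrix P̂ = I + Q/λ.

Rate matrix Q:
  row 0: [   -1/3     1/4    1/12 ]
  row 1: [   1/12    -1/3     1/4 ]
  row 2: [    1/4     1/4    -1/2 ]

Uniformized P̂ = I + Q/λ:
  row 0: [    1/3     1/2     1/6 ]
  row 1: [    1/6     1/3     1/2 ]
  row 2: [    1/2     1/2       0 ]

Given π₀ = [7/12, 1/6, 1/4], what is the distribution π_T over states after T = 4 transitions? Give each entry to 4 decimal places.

π = [0.3047, 0.4284, 0.2669]

t=0: π = [0.5833, 0.1667, 0.2500]
t=1: π = [0.3472, 0.4722, 0.1806]
t=2: π = [0.2847, 0.4213, 0.2940]
t=3: π = [0.3121, 0.4298, 0.2581]
t=4: π = [0.3047, 0.4284, 0.2669]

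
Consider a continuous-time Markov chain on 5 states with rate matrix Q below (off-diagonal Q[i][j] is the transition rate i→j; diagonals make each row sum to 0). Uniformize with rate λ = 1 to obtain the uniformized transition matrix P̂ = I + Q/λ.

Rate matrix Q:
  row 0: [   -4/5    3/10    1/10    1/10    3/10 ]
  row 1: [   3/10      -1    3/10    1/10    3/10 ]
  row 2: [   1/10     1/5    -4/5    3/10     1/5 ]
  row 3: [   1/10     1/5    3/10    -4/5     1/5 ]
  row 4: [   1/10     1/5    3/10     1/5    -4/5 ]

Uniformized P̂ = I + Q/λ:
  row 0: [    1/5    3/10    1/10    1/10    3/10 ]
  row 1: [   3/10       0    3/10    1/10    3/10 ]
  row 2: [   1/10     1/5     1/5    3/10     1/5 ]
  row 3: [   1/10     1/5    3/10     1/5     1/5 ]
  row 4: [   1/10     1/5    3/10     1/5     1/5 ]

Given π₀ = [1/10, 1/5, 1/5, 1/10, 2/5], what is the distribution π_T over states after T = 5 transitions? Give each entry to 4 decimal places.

t=0: π = [0.1000, 0.2000, 0.2000, 0.1000, 0.4000]
t=1: π = [0.1500, 0.1700, 0.2600, 0.1900, 0.2300]
t=2: π = [0.1490, 0.1810, 0.2440, 0.1940, 0.2320]
t=3: π = [0.1511, 0.1787, 0.2458, 0.1914, 0.2330]
t=4: π = [0.1509, 0.1794, 0.2452, 0.1916, 0.2330]
t=5: π = [0.1510, 0.1792, 0.2453, 0.1915, 0.2330]

π = [0.1510, 0.1792, 0.2453, 0.1915, 0.2330]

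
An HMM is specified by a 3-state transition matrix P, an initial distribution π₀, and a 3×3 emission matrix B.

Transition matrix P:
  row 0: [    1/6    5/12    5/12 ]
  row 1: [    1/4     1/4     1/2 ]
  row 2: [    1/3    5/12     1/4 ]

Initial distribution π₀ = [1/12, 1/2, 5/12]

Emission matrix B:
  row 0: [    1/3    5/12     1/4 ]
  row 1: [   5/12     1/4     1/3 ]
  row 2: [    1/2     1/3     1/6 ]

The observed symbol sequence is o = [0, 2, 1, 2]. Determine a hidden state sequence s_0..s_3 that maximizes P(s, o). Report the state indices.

path = [2, 1, 2, 1]

t=0: δ = [2.778e-02, 2.083e-01, 2.083e-01]  (obs o_0=0)
t=1: δ = [1.736e-02, 2.894e-02, 1.736e-02]  ψ = [2, 2, 1]  (obs o_1=2)
t=2: δ = [3.014e-03, 1.808e-03, 4.823e-03]  ψ = [1, 0, 1]  (obs o_2=1)
t=3: δ = [4.019e-04, 6.698e-04, 2.093e-04]  ψ = [2, 2, 0]  (obs o_3=2)
backtrack: best end state = 1; path = [2, 1, 2, 1]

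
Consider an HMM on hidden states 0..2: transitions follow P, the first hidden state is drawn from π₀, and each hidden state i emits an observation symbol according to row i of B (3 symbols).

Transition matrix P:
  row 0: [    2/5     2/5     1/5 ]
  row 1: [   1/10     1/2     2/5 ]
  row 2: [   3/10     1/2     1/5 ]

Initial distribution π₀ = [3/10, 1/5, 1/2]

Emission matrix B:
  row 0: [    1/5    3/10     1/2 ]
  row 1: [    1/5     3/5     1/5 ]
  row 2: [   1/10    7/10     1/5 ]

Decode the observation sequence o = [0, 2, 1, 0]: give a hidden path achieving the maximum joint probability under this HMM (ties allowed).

path = [0, 0, 1, 1]

t=0: δ = [6.000e-02, 4.000e-02, 5.000e-02]  (obs o_0=0)
t=1: δ = [1.200e-02, 5.000e-03, 3.200e-03]  ψ = [0, 2, 1]  (obs o_1=2)
t=2: δ = [1.440e-03, 2.880e-03, 1.680e-03]  ψ = [0, 0, 0]  (obs o_2=1)
t=3: δ = [1.152e-04, 2.880e-04, 1.152e-04]  ψ = [0, 1, 1]  (obs o_3=0)
backtrack: best end state = 1; path = [0, 0, 1, 1]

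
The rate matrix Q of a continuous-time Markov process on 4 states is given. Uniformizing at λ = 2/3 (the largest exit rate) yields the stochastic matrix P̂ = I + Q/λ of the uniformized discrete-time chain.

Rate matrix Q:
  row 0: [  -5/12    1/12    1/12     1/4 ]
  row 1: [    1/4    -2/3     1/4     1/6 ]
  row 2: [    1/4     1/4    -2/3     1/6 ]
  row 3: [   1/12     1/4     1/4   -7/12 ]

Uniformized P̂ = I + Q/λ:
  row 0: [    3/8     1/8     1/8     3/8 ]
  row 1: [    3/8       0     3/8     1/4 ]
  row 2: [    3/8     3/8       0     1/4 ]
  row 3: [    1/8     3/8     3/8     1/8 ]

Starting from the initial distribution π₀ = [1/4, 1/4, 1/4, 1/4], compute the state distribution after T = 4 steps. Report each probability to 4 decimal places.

π = [0.3108, 0.2162, 0.2162, 0.2567]

t=0: π = [0.2500, 0.2500, 0.2500, 0.2500]
t=1: π = [0.3125, 0.2188, 0.2188, 0.2500]
t=2: π = [0.3125, 0.2148, 0.2148, 0.2578]
t=3: π = [0.3105, 0.2163, 0.2163, 0.2568]
t=4: π = [0.3108, 0.2162, 0.2162, 0.2567]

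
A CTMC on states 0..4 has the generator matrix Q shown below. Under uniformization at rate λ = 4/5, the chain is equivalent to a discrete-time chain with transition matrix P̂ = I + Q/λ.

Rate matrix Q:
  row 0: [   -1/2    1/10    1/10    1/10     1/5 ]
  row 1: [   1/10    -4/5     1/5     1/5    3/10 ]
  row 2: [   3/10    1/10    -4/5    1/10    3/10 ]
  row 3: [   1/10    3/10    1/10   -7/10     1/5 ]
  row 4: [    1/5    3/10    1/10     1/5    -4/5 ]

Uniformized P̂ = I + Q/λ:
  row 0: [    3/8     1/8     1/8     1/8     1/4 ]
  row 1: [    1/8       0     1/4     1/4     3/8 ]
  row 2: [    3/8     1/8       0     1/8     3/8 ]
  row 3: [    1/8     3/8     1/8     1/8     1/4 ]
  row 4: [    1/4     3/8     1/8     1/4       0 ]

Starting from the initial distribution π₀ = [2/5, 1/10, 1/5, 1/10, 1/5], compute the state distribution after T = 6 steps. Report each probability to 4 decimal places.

t=0: π = [0.4000, 0.1000, 0.2000, 0.1000, 0.2000]
t=1: π = [0.3000, 0.1875, 0.1125, 0.1625, 0.2375]
t=2: π = [0.2578, 0.2016, 0.1344, 0.1781, 0.2281]
t=3: π = [0.2516, 0.2014, 0.1334, 0.1787, 0.2350]
t=4: π = [0.2506, 0.2032, 0.1335, 0.1795, 0.2331]
t=5: π = [0.2502, 0.2028, 0.1337, 0.1795, 0.2338]
t=6: π = [0.2502, 0.2030, 0.1336, 0.1796, 0.2336]

π = [0.2502, 0.2030, 0.1336, 0.1796, 0.2336]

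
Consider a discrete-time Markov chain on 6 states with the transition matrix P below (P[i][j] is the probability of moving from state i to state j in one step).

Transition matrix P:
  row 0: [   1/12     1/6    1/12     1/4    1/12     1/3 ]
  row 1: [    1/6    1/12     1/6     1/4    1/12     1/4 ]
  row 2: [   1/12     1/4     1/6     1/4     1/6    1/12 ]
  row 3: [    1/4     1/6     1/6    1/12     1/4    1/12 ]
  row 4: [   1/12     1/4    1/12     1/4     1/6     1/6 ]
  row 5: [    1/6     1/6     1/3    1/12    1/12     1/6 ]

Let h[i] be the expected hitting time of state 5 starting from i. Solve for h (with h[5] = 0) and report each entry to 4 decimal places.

First-step conditioning: h[5] = 0; for i ≠ 5, h[i] = 1 + Σ_k P[i][k]·h[k].
  h[0] = 1 + 1/12·h[0] + 1/6·h[1] + 1/12·h[2] + 1/4·h[3] + 1/12·h[4]
  h[1] = 1 + 1/6·h[0] + 1/12·h[1] + 1/6·h[2] + 1/4·h[3] + 1/12·h[4]
  h[2] = 1 + 1/12·h[0] + 1/4·h[1] + 1/6·h[2] + 1/4·h[3] + 1/6·h[4]
  h[3] = 1 + 1/4·h[0] + 1/6·h[1] + 1/6·h[2] + 1/12·h[3] + 1/4·h[4]
  h[4] = 1 + 1/12·h[0] + 1/4·h[1] + 1/12·h[2] + 1/4·h[3] + 1/6·h[4]
Solving the 5×5 linear system over states ≠ 5 gives exactly h = [65562/13775, 72114/13775, 85176/13775, 3312/551, 78078/13775, 0] (h[5] = 0 is the target).

h = [4.7595, 5.2351, 6.1834, 6.0109, 5.6681, 0.0000]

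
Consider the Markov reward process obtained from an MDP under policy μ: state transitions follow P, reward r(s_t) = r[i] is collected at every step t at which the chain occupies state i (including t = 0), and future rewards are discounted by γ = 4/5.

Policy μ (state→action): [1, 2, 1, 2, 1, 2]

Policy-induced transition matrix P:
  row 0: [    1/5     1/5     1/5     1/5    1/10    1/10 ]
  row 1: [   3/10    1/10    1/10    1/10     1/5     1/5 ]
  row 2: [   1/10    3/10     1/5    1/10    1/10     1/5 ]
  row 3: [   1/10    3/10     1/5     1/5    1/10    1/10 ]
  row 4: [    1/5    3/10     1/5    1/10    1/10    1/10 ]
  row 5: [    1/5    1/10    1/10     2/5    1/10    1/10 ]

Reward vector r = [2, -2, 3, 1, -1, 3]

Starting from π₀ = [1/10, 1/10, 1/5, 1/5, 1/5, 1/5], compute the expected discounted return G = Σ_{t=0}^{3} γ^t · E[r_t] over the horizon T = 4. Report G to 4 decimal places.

G = 2.9435

t=0: π = [0.1000, 0.1000, 0.2000, 0.2000, 0.2000, 0.2000], E[r] = 1.2000, γ^t·E[r] = 1.200000, running G = 1.200000
t=1: π = [0.1700, 0.2300, 0.1700, 0.1900, 0.1100, 0.1300], E[r] = 0.8600, γ^t·E[r] = 0.688000, running G = 1.888000
t=2: π = [0.1870, 0.2110, 0.1640, 0.1750, 0.1230, 0.1400], E[r] = 0.9160, γ^t·E[r] = 0.586240, running G = 2.474240
t=3: π = [0.1872, 0.2111, 0.1649, 0.1782, 0.1211, 0.1375], E[r] = 0.9165, γ^t·E[r] = 0.469248, running G = 2.943488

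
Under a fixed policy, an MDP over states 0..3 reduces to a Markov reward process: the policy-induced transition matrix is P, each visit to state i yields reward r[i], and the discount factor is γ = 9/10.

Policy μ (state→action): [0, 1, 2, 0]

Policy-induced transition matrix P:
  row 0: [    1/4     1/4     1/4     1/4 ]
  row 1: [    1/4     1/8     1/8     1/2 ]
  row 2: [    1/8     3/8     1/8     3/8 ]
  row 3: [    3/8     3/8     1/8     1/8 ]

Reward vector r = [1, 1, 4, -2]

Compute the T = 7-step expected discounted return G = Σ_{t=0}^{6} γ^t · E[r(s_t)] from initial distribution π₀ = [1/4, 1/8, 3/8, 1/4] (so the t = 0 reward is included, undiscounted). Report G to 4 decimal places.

G = 3.7701

t=0: π = [0.2500, 0.1250, 0.3750, 0.2500], E[r] = 1.3750, γ^t·E[r] = 1.375000, running G = 1.375000
t=1: π = [0.2344, 0.3125, 0.1563, 0.2969], E[r] = 0.5781, γ^t·E[r] = 0.520313, running G = 1.895313
t=2: π = [0.2676, 0.2676, 0.1543, 0.3105], E[r] = 0.5313, γ^t·E[r] = 0.430313, running G = 2.325625
t=3: π = [0.2695, 0.2747, 0.1584, 0.2974], E[r] = 0.5833, γ^t·E[r] = 0.425191, running G = 2.750816
t=4: π = [0.2674, 0.2726, 0.1587, 0.3013], E[r] = 0.5722, γ^t·E[r] = 0.375403, running G = 3.126219
t=5: π = [0.2678, 0.2734, 0.1584, 0.3003], E[r] = 0.5743, γ^t·E[r] = 0.339093, running G = 3.465312
t=6: π = [0.2677, 0.2732, 0.1585, 0.3006], E[r] = 0.5736, γ^t·E[r] = 0.304829, running G = 3.770141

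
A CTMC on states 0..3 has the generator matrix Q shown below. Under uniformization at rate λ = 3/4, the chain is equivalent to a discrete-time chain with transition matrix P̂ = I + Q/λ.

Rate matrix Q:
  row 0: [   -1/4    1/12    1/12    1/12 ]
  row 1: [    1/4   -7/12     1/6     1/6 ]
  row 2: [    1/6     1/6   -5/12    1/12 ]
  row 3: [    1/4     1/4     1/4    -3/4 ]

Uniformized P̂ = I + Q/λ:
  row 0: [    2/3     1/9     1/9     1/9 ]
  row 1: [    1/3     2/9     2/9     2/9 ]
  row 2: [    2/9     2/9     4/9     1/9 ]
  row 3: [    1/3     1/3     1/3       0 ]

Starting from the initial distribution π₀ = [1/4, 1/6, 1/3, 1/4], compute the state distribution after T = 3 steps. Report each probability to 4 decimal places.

t=0: π = [0.2500, 0.1667, 0.3333, 0.2500]
t=1: π = [0.3796, 0.2222, 0.2963, 0.1019]
t=2: π = [0.4270, 0.1914, 0.2572, 0.1245]
t=3: π = [0.4471, 0.1886, 0.2458, 0.1185]

π = [0.4471, 0.1886, 0.2458, 0.1185]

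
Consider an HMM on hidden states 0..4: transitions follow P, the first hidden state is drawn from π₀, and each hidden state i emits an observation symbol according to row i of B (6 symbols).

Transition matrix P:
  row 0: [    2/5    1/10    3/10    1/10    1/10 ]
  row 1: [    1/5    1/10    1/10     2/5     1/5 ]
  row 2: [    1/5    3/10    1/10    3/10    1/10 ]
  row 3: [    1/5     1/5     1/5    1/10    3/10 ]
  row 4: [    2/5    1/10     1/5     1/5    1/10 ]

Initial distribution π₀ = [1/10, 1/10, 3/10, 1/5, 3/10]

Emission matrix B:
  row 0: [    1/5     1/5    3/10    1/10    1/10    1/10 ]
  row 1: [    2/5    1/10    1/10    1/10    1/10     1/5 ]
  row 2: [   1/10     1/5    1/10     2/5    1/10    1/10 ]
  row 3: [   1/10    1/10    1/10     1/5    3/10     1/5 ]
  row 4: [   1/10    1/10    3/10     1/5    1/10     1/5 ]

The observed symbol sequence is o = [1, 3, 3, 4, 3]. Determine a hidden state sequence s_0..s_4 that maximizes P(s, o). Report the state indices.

t=0: δ = [2.000e-02, 1.000e-02, 6.000e-02, 2.000e-02, 3.000e-02]  (obs o_0=1)
t=1: δ = [1.200e-03, 1.800e-03, 2.400e-03, 3.600e-03, 1.200e-03]  ψ = [2, 2, 0, 2, 2]  (obs o_1=3)
t=2: δ = [7.200e-05, 7.200e-05, 2.880e-04, 1.440e-04, 2.160e-04]  ψ = [3, 2, 3, 1, 3]  (obs o_2=3)
t=3: δ = [8.640e-06, 8.640e-06, 4.320e-06, 2.592e-05, 4.320e-06]  ψ = [4, 2, 4, 2, 3]  (obs o_3=4)
t=4: δ = [5.184e-07, 5.184e-07, 2.074e-06, 6.912e-07, 1.555e-06]  ψ = [3, 3, 3, 1, 3]  (obs o_4=3)
backtrack: best end state = 2; path = [2, 3, 2, 3, 2]

path = [2, 3, 2, 3, 2]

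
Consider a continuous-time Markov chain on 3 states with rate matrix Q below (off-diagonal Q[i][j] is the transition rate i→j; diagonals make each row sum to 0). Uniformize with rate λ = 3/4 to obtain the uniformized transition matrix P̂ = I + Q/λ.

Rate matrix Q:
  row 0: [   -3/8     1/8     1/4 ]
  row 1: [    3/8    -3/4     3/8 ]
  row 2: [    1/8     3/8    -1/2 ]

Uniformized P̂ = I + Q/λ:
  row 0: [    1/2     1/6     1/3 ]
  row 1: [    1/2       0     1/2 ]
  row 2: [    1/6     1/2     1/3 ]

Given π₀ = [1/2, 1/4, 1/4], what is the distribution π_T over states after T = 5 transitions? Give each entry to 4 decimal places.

t=0: π = [0.5000, 0.2500, 0.2500]
t=1: π = [0.4167, 0.2083, 0.3750]
t=2: π = [0.3750, 0.2569, 0.3681]
t=3: π = [0.3773, 0.2465, 0.3762]
t=4: π = [0.3746, 0.2510, 0.3744]
t=5: π = [0.3752, 0.2496, 0.3752]

π = [0.3752, 0.2496, 0.3752]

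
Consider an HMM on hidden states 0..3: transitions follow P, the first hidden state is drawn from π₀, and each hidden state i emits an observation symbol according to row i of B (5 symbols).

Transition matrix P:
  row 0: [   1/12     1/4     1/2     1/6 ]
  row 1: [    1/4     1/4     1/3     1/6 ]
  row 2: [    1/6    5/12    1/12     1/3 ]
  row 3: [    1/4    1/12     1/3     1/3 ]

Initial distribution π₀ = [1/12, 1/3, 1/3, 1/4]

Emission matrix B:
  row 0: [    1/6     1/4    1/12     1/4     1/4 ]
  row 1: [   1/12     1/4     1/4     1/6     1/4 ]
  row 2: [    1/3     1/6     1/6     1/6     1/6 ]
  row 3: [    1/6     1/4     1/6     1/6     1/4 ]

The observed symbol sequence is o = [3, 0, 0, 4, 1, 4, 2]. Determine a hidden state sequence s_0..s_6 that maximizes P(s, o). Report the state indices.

t=0: δ = [2.083e-02, 5.556e-02, 5.556e-02, 4.167e-02]  (obs o_0=3)
t=1: δ = [2.315e-03, 1.929e-03, 6.173e-03, 3.086e-03]  ψ = [1, 2, 1, 2]  (obs o_1=0)
t=2: δ = [1.715e-04, 2.143e-04, 3.858e-04, 3.429e-04]  ψ = [2, 2, 0, 2]  (obs o_2=0)
t=3: δ = [2.143e-05, 4.019e-05, 1.905e-05, 3.215e-05]  ψ = [3, 2, 3, 2]  (obs o_3=4)
t=4: δ = [2.512e-06, 2.512e-06, 2.233e-06, 2.679e-06]  ψ = [1, 1, 1, 3]  (obs o_4=1)
t=5: δ = [1.674e-07, 2.326e-07, 2.093e-07, 2.233e-07]  ψ = [3, 2, 0, 3]  (obs o_5=4)
t=6: δ = [4.845e-09, 2.180e-08, 1.395e-08, 1.240e-08]  ψ = [1, 2, 0, 3]  (obs o_6=2)
backtrack: best end state = 1; path = [1, 0, 2, 1, 0, 2, 1]

path = [1, 0, 2, 1, 0, 2, 1]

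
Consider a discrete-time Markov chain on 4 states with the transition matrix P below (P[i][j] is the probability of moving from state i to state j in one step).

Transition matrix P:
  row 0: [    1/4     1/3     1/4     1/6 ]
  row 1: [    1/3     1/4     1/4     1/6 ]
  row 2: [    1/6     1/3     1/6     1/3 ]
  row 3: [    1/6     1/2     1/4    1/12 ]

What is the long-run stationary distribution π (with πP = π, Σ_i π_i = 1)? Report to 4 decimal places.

π = [0.2431, 0.3368, 0.2308, 0.1893]

Balance equations π_j = Σ_i π_i·P[i][j]:
  π_0 = 1/4·π_0 + 1/3·π_1 + 1/6·π_2 + 1/6·π_3
  π_1 = 1/3·π_0 + 1/4·π_1 + 1/3·π_2 + 1/2·π_3
  π_2 = 1/4·π_0 + 1/4·π_1 + 1/6·π_2 + 1/4·π_3
  normalize: π_0 + π_1 + π_2 + π_3 = 1
Solving the linear system gives exactly π = [534/2197, 740/2197, 3/13, 32/169].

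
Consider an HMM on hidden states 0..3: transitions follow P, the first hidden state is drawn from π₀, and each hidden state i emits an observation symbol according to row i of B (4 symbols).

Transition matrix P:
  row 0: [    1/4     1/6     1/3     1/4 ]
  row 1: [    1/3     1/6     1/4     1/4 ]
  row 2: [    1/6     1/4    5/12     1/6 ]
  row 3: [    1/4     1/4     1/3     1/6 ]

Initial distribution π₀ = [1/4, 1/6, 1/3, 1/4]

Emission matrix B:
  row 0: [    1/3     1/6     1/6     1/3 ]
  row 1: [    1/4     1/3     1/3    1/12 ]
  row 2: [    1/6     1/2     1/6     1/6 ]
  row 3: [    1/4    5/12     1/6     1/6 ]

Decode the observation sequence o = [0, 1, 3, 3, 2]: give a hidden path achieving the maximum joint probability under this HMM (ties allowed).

path = [0, 2, 2, 2, 1]

t=0: δ = [8.333e-02, 4.167e-02, 5.556e-02, 6.250e-02]  (obs o_0=0)
t=1: δ = [3.472e-03, 5.208e-03, 1.389e-02, 8.681e-03]  ψ = [0, 3, 0, 0]  (obs o_1=1)
t=2: δ = [7.716e-04, 2.894e-04, 9.645e-04, 3.858e-04]  ψ = [2, 2, 2, 2]  (obs o_2=3)
t=3: δ = [6.430e-05, 2.009e-05, 6.698e-05, 3.215e-05]  ψ = [0, 2, 2, 0]  (obs o_3=3)
t=4: δ = [2.679e-06, 5.582e-06, 4.651e-06, 2.679e-06]  ψ = [0, 2, 2, 0]  (obs o_4=2)
backtrack: best end state = 1; path = [0, 2, 2, 2, 1]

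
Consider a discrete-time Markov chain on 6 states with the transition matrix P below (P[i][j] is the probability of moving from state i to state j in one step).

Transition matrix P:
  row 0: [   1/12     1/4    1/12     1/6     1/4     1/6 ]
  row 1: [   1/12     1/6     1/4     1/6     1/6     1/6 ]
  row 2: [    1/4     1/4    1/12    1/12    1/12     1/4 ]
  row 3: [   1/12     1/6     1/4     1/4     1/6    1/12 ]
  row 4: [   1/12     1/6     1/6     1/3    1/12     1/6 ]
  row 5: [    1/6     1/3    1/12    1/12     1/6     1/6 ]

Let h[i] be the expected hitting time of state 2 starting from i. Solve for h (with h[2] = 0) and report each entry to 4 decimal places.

h = [5.9976, 5.1137, 0.0000, 5.0288, 5.4940, 6.0467]

First-step conditioning: h[2] = 0; for i ≠ 2, h[i] = 1 + Σ_k P[i][k]·h[k].
  h[0] = 1 + 1/12·h[0] + 1/4·h[1] + 1/6·h[3] + 1/4·h[4] + 1/6·h[5]
  h[1] = 1 + 1/12·h[0] + 1/6·h[1] + 1/6·h[3] + 1/6·h[4] + 1/6·h[5]
  h[3] = 1 + 1/12·h[0] + 1/6·h[1] + 1/4·h[3] + 1/6·h[4] + 1/12·h[5]
  h[4] = 1 + 1/12·h[0] + 1/6·h[1] + 1/3·h[3] + 1/12·h[4] + 1/6·h[5]
  h[5] = 1 + 1/6·h[0] + 1/3·h[1] + 1/12·h[3] + 1/6·h[4] + 1/6·h[5]
Solving the 5×5 linear system over states ≠ 2 gives exactly h = [95884/15987, 81752/15987, 0, 80396/15987, 87832/15987, 96668/15987] (h[2] = 0 is the target).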